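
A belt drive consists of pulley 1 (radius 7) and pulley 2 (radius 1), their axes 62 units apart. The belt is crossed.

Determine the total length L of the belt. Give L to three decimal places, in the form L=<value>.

crossed belt: β = asin((r1+r2)/C) = asin(8/62) = 7.4137°
wrap1 = wrap2 = π + 2β = 194.8273°
tangent length = C·cosβ = 61.4817
L = (r1+r2)·wrap + 2·C·cosβ = 8·3.4004 + 2·61.4817 = 150.1664

L=150.166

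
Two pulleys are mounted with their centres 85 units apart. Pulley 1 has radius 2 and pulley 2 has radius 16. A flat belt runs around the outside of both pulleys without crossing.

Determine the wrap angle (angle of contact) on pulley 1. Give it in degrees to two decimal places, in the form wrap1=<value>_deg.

wrap1=161.04_deg

open belt: β = asin((r2−r1)/C) = asin(14/85) = 9.4801°
wrap1 = π − 2β = 161.0397°
wrap2 = π + 2β = 198.9603°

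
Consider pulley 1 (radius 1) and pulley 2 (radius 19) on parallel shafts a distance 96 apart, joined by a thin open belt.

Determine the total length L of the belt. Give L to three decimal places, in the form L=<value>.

L=258.217

open belt: β = asin((r2−r1)/C) = asin(18/96) = 10.8069°
wrap1 = π − 2β = 158.3862°
wrap2 = π + 2β = 201.6138°
tangent length = C·cosβ = 94.2974
L = r1·wrap1 + r2·wrap2 + 2·C·cosβ = 1·2.7644 + 19·3.5188 + 2·94.2974 = 258.2168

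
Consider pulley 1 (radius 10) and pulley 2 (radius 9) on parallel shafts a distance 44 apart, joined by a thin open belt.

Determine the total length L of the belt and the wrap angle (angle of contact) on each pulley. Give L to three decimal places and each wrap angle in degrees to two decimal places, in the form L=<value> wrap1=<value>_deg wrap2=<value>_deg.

L=147.713 wrap1=182.60_deg wrap2=177.40_deg

open belt: β = asin((r2−r1)/C) = asin(-1/44) = -1.3023°
wrap1 = π − 2β = 182.6046°
wrap2 = π + 2β = 177.3954°
tangent length = C·cosβ = 43.9886
L = r1·wrap1 + r2·wrap2 + 2·C·cosβ = 10·3.1871 + 9·3.0961 + 2·43.9886 = 147.7130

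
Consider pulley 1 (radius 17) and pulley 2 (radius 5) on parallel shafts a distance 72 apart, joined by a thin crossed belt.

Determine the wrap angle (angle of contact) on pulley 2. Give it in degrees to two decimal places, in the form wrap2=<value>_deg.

wrap2=215.58_deg

crossed belt: β = asin((r1+r2)/C) = asin(22/72) = 17.7916°
wrap1 = wrap2 = π + 2β = 215.5832°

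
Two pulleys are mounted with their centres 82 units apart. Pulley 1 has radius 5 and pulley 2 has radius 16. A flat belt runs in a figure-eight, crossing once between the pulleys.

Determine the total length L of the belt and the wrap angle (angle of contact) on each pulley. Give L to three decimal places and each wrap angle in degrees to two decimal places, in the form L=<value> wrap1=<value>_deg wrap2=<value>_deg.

L=235.381 wrap1=209.68_deg wrap2=209.68_deg

crossed belt: β = asin((r1+r2)/C) = asin(21/82) = 14.8386°
wrap1 = wrap2 = π + 2β = 209.6773°
tangent length = C·cosβ = 79.2654
L = (r1+r2)·wrap + 2·C·cosβ = 21·3.6596 + 2·79.2654 = 235.3815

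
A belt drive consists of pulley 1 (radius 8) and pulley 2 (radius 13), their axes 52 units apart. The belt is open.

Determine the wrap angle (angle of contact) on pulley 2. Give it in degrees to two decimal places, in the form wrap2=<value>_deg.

open belt: β = asin((r2−r1)/C) = asin(5/52) = 5.5177°
wrap1 = π − 2β = 168.9645°
wrap2 = π + 2β = 191.0355°

wrap2=191.04_deg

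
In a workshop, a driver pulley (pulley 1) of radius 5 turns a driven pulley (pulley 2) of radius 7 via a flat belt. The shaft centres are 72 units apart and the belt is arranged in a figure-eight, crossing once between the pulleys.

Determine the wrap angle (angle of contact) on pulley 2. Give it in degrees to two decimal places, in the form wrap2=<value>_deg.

crossed belt: β = asin((r1+r2)/C) = asin(12/72) = 9.5941°
wrap1 = wrap2 = π + 2β = 199.1881°

wrap2=199.19_deg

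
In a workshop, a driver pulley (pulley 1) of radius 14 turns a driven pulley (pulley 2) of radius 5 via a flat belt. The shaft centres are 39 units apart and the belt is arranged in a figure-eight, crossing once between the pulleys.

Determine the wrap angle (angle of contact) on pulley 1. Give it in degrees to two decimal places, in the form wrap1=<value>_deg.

wrap1=238.31_deg

crossed belt: β = asin((r1+r2)/C) = asin(19/39) = 29.1554°
wrap1 = wrap2 = π + 2β = 238.3107°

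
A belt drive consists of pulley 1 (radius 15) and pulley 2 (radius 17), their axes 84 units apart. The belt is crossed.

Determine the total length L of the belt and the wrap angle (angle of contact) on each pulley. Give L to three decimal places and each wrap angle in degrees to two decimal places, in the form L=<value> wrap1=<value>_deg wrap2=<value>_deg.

crossed belt: β = asin((r1+r2)/C) = asin(32/84) = 22.3927°
wrap1 = wrap2 = π + 2β = 224.7854°
tangent length = C·cosβ = 77.6660
L = (r1+r2)·wrap + 2·C·cosβ = 32·3.9232 + 2·77.6660 = 280.8757

L=280.876 wrap1=224.79_deg wrap2=224.79_deg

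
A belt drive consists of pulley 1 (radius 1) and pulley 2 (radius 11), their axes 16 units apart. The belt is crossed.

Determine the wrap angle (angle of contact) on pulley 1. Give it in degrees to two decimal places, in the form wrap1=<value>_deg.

wrap1=277.18_deg

crossed belt: β = asin((r1+r2)/C) = asin(12/16) = 48.5904°
wrap1 = wrap2 = π + 2β = 277.1808°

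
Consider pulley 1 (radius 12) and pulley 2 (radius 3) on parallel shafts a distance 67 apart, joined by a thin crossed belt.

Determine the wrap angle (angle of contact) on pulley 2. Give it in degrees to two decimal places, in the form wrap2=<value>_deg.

wrap2=205.87_deg

crossed belt: β = asin((r1+r2)/C) = asin(15/67) = 12.9371°
wrap1 = wrap2 = π + 2β = 205.8741°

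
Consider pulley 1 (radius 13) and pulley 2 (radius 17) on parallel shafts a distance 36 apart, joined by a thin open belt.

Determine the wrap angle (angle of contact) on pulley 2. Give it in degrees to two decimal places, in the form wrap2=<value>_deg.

wrap2=192.76_deg

open belt: β = asin((r2−r1)/C) = asin(4/36) = 6.3794°
wrap1 = π − 2β = 167.2413°
wrap2 = π + 2β = 192.7587°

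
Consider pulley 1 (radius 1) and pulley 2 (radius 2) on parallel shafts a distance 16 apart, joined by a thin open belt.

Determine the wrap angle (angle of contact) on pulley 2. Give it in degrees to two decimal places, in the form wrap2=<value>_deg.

wrap2=187.17_deg

open belt: β = asin((r2−r1)/C) = asin(1/16) = 3.5833°
wrap1 = π − 2β = 172.8334°
wrap2 = π + 2β = 187.1666°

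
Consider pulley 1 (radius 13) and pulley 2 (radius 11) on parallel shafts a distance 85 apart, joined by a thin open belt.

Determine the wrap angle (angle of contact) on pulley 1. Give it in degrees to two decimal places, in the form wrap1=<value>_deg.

open belt: β = asin((r2−r1)/C) = asin(-2/85) = -1.3483°
wrap1 = π − 2β = 182.6965°
wrap2 = π + 2β = 177.3035°

wrap1=182.70_deg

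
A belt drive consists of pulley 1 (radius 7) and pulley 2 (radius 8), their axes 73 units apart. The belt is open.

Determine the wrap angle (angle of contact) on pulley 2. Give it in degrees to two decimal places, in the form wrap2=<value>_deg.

open belt: β = asin((r2−r1)/C) = asin(1/73) = 0.7849°
wrap1 = π − 2β = 178.4302°
wrap2 = π + 2β = 181.5698°

wrap2=181.57_deg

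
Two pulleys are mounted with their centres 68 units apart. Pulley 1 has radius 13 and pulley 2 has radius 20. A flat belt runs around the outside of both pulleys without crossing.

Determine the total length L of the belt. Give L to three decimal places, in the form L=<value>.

open belt: β = asin((r2−r1)/C) = asin(7/68) = 5.9086°
wrap1 = π − 2β = 168.1829°
wrap2 = π + 2β = 191.8171°
tangent length = C·cosβ = 67.6387
L = r1·wrap1 + r2·wrap2 + 2·C·cosβ = 13·2.9353 + 20·3.3478 + 2·67.6387 = 240.3938

L=240.394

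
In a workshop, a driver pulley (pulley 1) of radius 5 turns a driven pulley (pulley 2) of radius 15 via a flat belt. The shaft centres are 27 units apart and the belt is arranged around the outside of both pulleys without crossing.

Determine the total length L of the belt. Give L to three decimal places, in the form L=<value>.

L=120.580

open belt: β = asin((r2−r1)/C) = asin(10/27) = 21.7385°
wrap1 = π − 2β = 136.5231°
wrap2 = π + 2β = 223.4769°
tangent length = C·cosβ = 25.0799
L = r1·wrap1 + r2·wrap2 + 2·C·cosβ = 5·2.3828 + 15·3.9004 + 2·25.0799 = 120.5798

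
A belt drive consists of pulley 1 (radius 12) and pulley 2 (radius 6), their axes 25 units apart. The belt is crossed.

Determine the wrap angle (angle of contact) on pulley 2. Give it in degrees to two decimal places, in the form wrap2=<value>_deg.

crossed belt: β = asin((r1+r2)/C) = asin(18/25) = 46.0545°
wrap1 = wrap2 = π + 2β = 272.1090°

wrap2=272.11_deg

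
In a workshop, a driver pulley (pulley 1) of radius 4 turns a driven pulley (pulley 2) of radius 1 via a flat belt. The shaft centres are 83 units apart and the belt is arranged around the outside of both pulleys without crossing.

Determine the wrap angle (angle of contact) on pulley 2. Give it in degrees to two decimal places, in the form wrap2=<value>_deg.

open belt: β = asin((r2−r1)/C) = asin(-3/83) = -2.0714°
wrap1 = π − 2β = 184.1428°
wrap2 = π + 2β = 175.8572°

wrap2=175.86_deg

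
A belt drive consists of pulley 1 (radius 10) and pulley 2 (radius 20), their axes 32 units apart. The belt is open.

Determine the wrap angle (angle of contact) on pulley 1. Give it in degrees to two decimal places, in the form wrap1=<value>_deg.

open belt: β = asin((r2−r1)/C) = asin(10/32) = 18.2100°
wrap1 = π − 2β = 143.5801°
wrap2 = π + 2β = 216.4199°

wrap1=143.58_deg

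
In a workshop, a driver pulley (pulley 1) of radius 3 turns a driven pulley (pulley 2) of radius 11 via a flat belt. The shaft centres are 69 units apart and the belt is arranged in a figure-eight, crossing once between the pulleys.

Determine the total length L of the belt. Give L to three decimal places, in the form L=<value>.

crossed belt: β = asin((r1+r2)/C) = asin(14/69) = 11.7065°
wrap1 = wrap2 = π + 2β = 203.4130°
tangent length = C·cosβ = 67.5648
L = (r1+r2)·wrap + 2·C·cosβ = 14·3.5502 + 2·67.5648 = 184.8327

L=184.833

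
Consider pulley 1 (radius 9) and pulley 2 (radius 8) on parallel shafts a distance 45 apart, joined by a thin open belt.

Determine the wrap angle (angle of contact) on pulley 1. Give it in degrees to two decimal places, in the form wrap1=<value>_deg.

open belt: β = asin((r2−r1)/C) = asin(-1/45) = -1.2733°
wrap1 = π − 2β = 182.5467°
wrap2 = π + 2β = 177.4533°

wrap1=182.55_deg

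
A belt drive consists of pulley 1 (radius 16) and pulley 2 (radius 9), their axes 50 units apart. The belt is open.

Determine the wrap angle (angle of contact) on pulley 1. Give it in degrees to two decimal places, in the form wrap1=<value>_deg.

wrap1=196.10_deg

open belt: β = asin((r2−r1)/C) = asin(-7/50) = -8.0478°
wrap1 = π − 2β = 196.0957°
wrap2 = π + 2β = 163.9043°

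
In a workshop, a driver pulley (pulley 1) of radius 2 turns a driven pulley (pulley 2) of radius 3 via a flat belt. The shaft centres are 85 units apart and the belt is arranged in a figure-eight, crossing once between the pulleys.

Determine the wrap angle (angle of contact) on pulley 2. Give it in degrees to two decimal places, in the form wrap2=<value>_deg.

wrap2=186.74_deg

crossed belt: β = asin((r1+r2)/C) = asin(5/85) = 3.3723°
wrap1 = wrap2 = π + 2β = 186.7446°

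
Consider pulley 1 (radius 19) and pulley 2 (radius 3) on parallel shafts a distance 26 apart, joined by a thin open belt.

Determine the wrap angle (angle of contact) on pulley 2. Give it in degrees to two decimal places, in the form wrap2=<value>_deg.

wrap2=104.04_deg

open belt: β = asin((r2−r1)/C) = asin(-16/26) = -37.9799°
wrap1 = π − 2β = 255.9597°
wrap2 = π + 2β = 104.0403°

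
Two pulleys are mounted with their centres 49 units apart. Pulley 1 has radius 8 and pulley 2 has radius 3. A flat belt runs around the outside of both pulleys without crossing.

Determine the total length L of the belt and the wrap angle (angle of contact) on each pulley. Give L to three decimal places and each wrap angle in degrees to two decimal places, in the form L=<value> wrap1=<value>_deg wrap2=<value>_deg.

L=133.068 wrap1=191.71_deg wrap2=168.29_deg

open belt: β = asin((r2−r1)/C) = asin(-5/49) = -5.8567°
wrap1 = π − 2β = 191.7134°
wrap2 = π + 2β = 168.2866°
tangent length = C·cosβ = 48.7442
L = r1·wrap1 + r2·wrap2 + 2·C·cosβ = 8·3.3460 + 3·2.9372 + 2·48.7442 = 133.0682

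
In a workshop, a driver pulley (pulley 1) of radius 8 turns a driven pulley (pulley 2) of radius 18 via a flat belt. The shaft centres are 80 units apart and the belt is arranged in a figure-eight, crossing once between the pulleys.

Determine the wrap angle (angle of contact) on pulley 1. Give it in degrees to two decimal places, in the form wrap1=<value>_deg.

wrap1=217.93_deg

crossed belt: β = asin((r1+r2)/C) = asin(26/80) = 18.9656°
wrap1 = wrap2 = π + 2β = 217.9311°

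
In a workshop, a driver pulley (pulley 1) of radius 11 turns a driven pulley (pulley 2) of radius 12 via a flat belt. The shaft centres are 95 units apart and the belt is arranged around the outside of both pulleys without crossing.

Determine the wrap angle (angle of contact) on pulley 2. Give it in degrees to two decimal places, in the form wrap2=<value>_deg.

open belt: β = asin((r2−r1)/C) = asin(1/95) = 0.6031°
wrap1 = π − 2β = 178.7938°
wrap2 = π + 2β = 181.2062°

wrap2=181.21_deg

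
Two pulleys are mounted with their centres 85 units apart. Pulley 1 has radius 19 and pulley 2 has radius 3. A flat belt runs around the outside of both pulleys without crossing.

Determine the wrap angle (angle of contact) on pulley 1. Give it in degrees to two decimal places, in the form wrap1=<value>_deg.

wrap1=201.70_deg

open belt: β = asin((r2−r1)/C) = asin(-16/85) = -10.8498°
wrap1 = π − 2β = 201.6996°
wrap2 = π + 2β = 158.3004°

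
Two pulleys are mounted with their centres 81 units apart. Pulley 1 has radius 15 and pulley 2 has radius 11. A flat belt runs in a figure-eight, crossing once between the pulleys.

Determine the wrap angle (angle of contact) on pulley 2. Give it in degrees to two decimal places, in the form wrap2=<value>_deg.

crossed belt: β = asin((r1+r2)/C) = asin(26/81) = 18.7227°
wrap1 = wrap2 = π + 2β = 217.4453°

wrap2=217.45_deg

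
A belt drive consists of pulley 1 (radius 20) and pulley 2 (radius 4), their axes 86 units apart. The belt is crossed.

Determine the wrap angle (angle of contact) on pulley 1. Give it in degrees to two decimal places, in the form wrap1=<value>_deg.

wrap1=212.41_deg

crossed belt: β = asin((r1+r2)/C) = asin(24/86) = 16.2047°
wrap1 = wrap2 = π + 2β = 212.4094°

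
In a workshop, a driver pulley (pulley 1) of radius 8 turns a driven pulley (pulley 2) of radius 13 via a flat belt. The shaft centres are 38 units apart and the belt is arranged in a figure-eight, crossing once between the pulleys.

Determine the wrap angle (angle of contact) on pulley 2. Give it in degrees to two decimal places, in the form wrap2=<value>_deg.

crossed belt: β = asin((r1+r2)/C) = asin(21/38) = 33.5477°
wrap1 = wrap2 = π + 2β = 247.0955°

wrap2=247.10_deg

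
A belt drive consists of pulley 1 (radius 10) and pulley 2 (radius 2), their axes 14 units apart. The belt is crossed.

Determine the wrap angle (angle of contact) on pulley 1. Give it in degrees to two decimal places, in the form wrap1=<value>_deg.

wrap1=297.99_deg

crossed belt: β = asin((r1+r2)/C) = asin(12/14) = 58.9973°
wrap1 = wrap2 = π + 2β = 297.9946°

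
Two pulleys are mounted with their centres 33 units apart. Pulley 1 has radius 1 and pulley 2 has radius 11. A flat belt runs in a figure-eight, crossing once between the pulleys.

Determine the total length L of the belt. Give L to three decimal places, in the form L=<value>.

L=108.113

crossed belt: β = asin((r1+r2)/C) = asin(12/33) = 21.3237°
wrap1 = wrap2 = π + 2β = 222.6474°
tangent length = C·cosβ = 30.7409
L = (r1+r2)·wrap + 2·C·cosβ = 12·3.8859 + 2·30.7409 = 108.1129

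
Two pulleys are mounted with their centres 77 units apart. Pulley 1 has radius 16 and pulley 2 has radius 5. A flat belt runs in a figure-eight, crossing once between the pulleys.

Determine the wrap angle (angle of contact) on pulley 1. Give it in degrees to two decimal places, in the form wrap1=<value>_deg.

wrap1=211.65_deg

crossed belt: β = asin((r1+r2)/C) = asin(21/77) = 15.8266°
wrap1 = wrap2 = π + 2β = 211.6532°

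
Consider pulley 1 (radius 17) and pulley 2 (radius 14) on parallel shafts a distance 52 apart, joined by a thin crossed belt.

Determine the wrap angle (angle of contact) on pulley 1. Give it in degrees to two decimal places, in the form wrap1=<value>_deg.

wrap1=253.19_deg

crossed belt: β = asin((r1+r2)/C) = asin(31/52) = 36.5949°
wrap1 = wrap2 = π + 2β = 253.1899°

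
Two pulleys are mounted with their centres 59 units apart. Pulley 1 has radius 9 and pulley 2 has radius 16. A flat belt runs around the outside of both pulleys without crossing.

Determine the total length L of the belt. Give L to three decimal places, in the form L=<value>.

L=197.371

open belt: β = asin((r2−r1)/C) = asin(7/59) = 6.8139°
wrap1 = π − 2β = 166.3723°
wrap2 = π + 2β = 193.6277°
tangent length = C·cosβ = 58.5833
L = r1·wrap1 + r2·wrap2 + 2·C·cosβ = 9·2.9037 + 16·3.3794 + 2·58.5833 = 197.3713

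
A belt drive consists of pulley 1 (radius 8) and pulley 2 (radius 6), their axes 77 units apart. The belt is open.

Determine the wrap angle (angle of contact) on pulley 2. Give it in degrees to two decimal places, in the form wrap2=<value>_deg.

wrap2=177.02_deg

open belt: β = asin((r2−r1)/C) = asin(-2/77) = -1.4884°
wrap1 = π − 2β = 182.9767°
wrap2 = π + 2β = 177.0233°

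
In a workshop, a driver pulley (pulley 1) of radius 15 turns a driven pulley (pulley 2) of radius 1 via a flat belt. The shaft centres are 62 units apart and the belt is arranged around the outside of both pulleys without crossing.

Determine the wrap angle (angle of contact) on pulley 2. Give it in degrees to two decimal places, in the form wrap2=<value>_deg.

open belt: β = asin((r2−r1)/C) = asin(-14/62) = -13.0503°
wrap1 = π − 2β = 206.1006°
wrap2 = π + 2β = 153.8994°

wrap2=153.90_deg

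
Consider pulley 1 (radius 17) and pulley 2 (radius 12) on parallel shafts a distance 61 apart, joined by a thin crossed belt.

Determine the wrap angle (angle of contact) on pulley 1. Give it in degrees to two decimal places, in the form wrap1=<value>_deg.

crossed belt: β = asin((r1+r2)/C) = asin(29/61) = 28.3860°
wrap1 = wrap2 = π + 2β = 236.7721°

wrap1=236.77_deg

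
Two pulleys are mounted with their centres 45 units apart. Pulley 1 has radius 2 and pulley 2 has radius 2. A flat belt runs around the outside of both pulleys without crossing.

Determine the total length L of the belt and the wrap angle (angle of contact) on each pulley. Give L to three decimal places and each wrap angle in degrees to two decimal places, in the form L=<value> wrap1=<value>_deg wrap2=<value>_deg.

L=102.566 wrap1=180.00_deg wrap2=180.00_deg

open belt: β = asin((r2−r1)/C) = asin(0/45) = 0.0000°
wrap1 = π − 2β = 180.0000°
wrap2 = π + 2β = 180.0000°
tangent length = C·cosβ = 45.0000
L = r1·wrap1 + r2·wrap2 + 2·C·cosβ = 2·3.1416 + 2·3.1416 + 2·45.0000 = 102.5664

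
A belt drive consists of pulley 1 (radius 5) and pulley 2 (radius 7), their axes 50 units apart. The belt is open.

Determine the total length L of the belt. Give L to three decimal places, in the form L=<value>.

L=137.779

open belt: β = asin((r2−r1)/C) = asin(2/50) = 2.2924°
wrap1 = π − 2β = 175.4151°
wrap2 = π + 2β = 184.5849°
tangent length = C·cosβ = 49.9600
L = r1·wrap1 + r2·wrap2 + 2·C·cosβ = 5·3.0616 + 7·3.2216 + 2·49.9600 = 137.7791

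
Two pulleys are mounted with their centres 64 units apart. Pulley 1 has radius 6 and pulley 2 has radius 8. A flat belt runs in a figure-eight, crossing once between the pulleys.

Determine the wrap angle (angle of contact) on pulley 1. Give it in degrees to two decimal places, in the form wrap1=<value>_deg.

wrap1=205.27_deg

crossed belt: β = asin((r1+r2)/C) = asin(14/64) = 12.6356°
wrap1 = wrap2 = π + 2β = 205.2713°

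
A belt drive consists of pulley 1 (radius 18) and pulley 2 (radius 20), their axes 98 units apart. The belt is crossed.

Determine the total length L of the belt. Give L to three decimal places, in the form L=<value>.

crossed belt: β = asin((r1+r2)/C) = asin(38/98) = 22.8149°
wrap1 = wrap2 = π + 2β = 225.6298°
tangent length = C·cosβ = 90.3327
L = (r1+r2)·wrap + 2·C·cosβ = 38·3.9380 + 2·90.3327 = 330.3088

L=330.309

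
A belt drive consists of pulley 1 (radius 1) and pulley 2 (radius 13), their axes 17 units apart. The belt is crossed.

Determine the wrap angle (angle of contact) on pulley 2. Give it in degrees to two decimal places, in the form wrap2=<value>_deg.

wrap2=290.88_deg

crossed belt: β = asin((r1+r2)/C) = asin(14/17) = 55.4397°
wrap1 = wrap2 = π + 2β = 290.8794°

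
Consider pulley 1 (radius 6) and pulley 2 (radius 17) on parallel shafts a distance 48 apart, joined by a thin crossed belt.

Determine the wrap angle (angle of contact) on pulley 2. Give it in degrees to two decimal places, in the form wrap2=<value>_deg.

crossed belt: β = asin((r1+r2)/C) = asin(23/48) = 28.6310°
wrap1 = wrap2 = π + 2β = 237.2620°

wrap2=237.26_deg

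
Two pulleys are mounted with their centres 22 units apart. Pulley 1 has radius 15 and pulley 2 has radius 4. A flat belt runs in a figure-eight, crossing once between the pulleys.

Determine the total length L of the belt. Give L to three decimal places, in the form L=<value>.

L=121.484

crossed belt: β = asin((r1+r2)/C) = asin(19/22) = 59.7274°
wrap1 = wrap2 = π + 2β = 299.4547°
tangent length = C·cosβ = 11.0905
L = (r1+r2)·wrap + 2·C·cosβ = 19·5.2265 + 2·11.0905 = 121.4840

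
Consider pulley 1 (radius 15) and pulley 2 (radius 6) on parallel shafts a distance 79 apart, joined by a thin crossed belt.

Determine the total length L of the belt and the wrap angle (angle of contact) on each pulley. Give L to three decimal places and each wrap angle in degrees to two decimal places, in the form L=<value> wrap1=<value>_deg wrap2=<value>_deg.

L=229.589 wrap1=210.83_deg wrap2=210.83_deg

crossed belt: β = asin((r1+r2)/C) = asin(21/79) = 15.4158°
wrap1 = wrap2 = π + 2β = 210.8317°
tangent length = C·cosβ = 76.1577
L = (r1+r2)·wrap + 2·C·cosβ = 21·3.6797 + 2·76.1577 = 229.5893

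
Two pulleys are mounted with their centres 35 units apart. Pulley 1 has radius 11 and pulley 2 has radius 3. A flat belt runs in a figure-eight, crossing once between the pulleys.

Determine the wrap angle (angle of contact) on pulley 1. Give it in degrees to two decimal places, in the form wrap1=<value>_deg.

crossed belt: β = asin((r1+r2)/C) = asin(14/35) = 23.5782°
wrap1 = wrap2 = π + 2β = 227.1564°

wrap1=227.16_deg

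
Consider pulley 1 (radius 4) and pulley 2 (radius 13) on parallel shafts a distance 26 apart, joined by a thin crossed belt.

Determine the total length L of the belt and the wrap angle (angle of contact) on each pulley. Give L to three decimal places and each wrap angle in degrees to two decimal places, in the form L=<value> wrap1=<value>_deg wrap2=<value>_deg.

crossed belt: β = asin((r1+r2)/C) = asin(17/26) = 40.8322°
wrap1 = wrap2 = π + 2β = 261.6644°
tangent length = C·cosβ = 19.6723
L = (r1+r2)·wrap + 2·C·cosβ = 17·4.5669 + 2·19.6723 = 116.9820

L=116.982 wrap1=261.66_deg wrap2=261.66_deg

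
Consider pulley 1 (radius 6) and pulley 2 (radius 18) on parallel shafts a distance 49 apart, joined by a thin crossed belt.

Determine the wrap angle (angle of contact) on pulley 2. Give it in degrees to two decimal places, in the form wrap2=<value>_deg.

crossed belt: β = asin((r1+r2)/C) = asin(24/49) = 29.3272°
wrap1 = wrap2 = π + 2β = 238.6543°

wrap2=238.65_deg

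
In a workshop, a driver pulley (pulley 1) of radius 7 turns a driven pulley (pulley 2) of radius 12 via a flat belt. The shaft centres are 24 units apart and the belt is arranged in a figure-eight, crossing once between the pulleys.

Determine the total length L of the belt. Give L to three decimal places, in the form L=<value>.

crossed belt: β = asin((r1+r2)/C) = asin(19/24) = 52.3415°
wrap1 = wrap2 = π + 2β = 284.6831°
tangent length = C·cosβ = 14.6629
L = (r1+r2)·wrap + 2·C·cosβ = 19·4.9687 + 2·14.6629 = 123.7302

L=123.730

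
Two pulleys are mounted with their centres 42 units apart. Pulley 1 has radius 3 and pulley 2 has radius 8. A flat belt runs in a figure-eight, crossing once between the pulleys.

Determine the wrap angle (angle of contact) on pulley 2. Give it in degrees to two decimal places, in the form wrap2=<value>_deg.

wrap2=210.37_deg

crossed belt: β = asin((r1+r2)/C) = asin(11/42) = 15.1831°
wrap1 = wrap2 = π + 2β = 210.3662°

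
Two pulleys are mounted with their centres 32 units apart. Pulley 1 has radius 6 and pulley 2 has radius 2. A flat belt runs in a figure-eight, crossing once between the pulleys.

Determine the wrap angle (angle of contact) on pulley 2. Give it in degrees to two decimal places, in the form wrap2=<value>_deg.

crossed belt: β = asin((r1+r2)/C) = asin(8/32) = 14.4775°
wrap1 = wrap2 = π + 2β = 208.9550°

wrap2=208.96_deg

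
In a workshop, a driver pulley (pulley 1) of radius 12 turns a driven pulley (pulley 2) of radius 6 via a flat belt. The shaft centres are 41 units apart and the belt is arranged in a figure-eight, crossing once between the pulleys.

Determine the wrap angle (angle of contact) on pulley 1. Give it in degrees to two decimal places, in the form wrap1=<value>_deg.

wrap1=232.08_deg

crossed belt: β = asin((r1+r2)/C) = asin(18/41) = 26.0416°
wrap1 = wrap2 = π + 2β = 232.0833°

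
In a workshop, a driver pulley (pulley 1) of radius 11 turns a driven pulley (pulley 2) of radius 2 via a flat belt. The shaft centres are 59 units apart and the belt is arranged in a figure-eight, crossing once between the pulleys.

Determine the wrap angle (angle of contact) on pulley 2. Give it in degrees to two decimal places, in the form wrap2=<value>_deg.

wrap2=205.46_deg

crossed belt: β = asin((r1+r2)/C) = asin(13/59) = 12.7289°
wrap1 = wrap2 = π + 2β = 205.4579°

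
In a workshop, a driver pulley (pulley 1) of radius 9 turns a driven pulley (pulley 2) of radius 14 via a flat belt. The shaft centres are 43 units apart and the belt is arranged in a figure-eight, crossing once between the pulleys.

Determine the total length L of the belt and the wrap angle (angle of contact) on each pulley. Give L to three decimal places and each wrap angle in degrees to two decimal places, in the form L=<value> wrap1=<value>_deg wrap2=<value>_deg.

crossed belt: β = asin((r1+r2)/C) = asin(23/43) = 32.3360°
wrap1 = wrap2 = π + 2β = 244.6721°
tangent length = C·cosβ = 36.3318
L = (r1+r2)·wrap + 2·C·cosβ = 23·4.2703 + 2·36.3318 = 170.8813

L=170.881 wrap1=244.67_deg wrap2=244.67_deg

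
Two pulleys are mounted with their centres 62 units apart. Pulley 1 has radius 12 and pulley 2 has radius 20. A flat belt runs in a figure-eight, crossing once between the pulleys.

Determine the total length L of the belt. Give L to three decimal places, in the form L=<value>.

L=241.447

crossed belt: β = asin((r1+r2)/C) = asin(32/62) = 31.0730°
wrap1 = wrap2 = π + 2β = 242.1459°
tangent length = C·cosβ = 53.1037
L = (r1+r2)·wrap + 2·C·cosβ = 32·4.2262 + 2·53.1037 = 241.4471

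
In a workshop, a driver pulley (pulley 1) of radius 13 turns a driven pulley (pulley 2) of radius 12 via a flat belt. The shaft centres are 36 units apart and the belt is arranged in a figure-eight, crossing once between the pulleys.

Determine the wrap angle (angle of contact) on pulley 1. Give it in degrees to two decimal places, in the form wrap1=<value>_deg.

wrap1=267.97_deg

crossed belt: β = asin((r1+r2)/C) = asin(25/36) = 43.9830°
wrap1 = wrap2 = π + 2β = 267.9659°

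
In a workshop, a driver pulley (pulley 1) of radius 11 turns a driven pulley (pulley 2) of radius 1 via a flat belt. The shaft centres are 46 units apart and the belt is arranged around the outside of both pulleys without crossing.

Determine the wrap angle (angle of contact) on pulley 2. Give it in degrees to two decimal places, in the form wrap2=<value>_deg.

open belt: β = asin((r2−r1)/C) = asin(-10/46) = -12.5559°
wrap1 = π − 2β = 205.1117°
wrap2 = π + 2β = 154.8883°

wrap2=154.89_deg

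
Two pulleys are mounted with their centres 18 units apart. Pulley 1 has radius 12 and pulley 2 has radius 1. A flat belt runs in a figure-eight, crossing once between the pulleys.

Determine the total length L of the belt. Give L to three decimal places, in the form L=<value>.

crossed belt: β = asin((r1+r2)/C) = asin(13/18) = 46.2383°
wrap1 = wrap2 = π + 2β = 272.4765°
tangent length = C·cosβ = 12.4499
L = (r1+r2)·wrap + 2·C·cosβ = 13·4.7556 + 2·12.4499 = 86.7228

L=86.723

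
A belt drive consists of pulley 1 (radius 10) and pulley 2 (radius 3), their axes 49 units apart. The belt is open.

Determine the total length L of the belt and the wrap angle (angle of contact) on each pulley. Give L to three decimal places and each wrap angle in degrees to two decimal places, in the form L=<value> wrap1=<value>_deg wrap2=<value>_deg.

open belt: β = asin((r2−r1)/C) = asin(-7/49) = -8.2132°
wrap1 = π − 2β = 196.4264°
wrap2 = π + 2β = 163.5736°
tangent length = C·cosβ = 48.4974
L = r1·wrap1 + r2·wrap2 + 2·C·cosβ = 10·3.4283 + 3·2.8549 + 2·48.4974 = 139.8424

L=139.842 wrap1=196.43_deg wrap2=163.57_deg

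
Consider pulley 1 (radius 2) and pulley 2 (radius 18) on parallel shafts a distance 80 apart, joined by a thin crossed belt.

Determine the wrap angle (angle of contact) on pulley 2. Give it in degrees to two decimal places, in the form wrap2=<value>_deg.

wrap2=208.96_deg

crossed belt: β = asin((r1+r2)/C) = asin(20/80) = 14.4775°
wrap1 = wrap2 = π + 2β = 208.9550°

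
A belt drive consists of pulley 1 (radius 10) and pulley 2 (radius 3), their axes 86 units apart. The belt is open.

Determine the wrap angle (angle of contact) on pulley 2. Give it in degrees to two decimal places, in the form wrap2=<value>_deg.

open belt: β = asin((r2−r1)/C) = asin(-7/86) = -4.6688°
wrap1 = π − 2β = 189.3375°
wrap2 = π + 2β = 170.6625°

wrap2=170.66_deg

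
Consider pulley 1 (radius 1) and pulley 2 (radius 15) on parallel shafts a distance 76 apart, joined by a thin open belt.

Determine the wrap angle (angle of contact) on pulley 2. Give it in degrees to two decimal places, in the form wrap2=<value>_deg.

wrap2=201.23_deg

open belt: β = asin((r2−r1)/C) = asin(14/76) = 10.6151°
wrap1 = π − 2β = 158.7698°
wrap2 = π + 2β = 201.2302°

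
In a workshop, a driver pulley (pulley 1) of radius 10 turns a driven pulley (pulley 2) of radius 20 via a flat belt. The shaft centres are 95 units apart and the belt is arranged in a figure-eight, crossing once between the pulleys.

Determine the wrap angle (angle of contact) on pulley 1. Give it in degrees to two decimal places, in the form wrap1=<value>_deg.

crossed belt: β = asin((r1+r2)/C) = asin(30/95) = 18.4085°
wrap1 = wrap2 = π + 2β = 216.8170°

wrap1=216.82_deg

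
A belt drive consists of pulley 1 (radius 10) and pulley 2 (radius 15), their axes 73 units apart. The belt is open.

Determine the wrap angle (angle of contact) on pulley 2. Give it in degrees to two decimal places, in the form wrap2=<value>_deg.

open belt: β = asin((r2−r1)/C) = asin(5/73) = 3.9274°
wrap1 = π − 2β = 172.1451°
wrap2 = π + 2β = 187.8549°

wrap2=187.85_deg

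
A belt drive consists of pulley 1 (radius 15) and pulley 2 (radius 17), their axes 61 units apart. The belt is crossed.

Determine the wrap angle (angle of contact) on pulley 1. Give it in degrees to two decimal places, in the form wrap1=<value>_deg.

wrap1=243.28_deg

crossed belt: β = asin((r1+r2)/C) = asin(32/61) = 31.6407°
wrap1 = wrap2 = π + 2β = 243.2813°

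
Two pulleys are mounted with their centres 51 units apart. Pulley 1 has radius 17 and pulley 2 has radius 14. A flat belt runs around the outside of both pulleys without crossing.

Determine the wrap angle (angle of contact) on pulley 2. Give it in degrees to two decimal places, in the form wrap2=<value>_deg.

wrap2=173.26_deg

open belt: β = asin((r2−r1)/C) = asin(-3/51) = -3.3723°
wrap1 = π − 2β = 186.7446°
wrap2 = π + 2β = 173.2554°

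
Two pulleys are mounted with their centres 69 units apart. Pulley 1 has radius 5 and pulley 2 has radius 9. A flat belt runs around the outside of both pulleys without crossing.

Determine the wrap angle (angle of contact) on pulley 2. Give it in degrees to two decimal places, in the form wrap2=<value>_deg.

open belt: β = asin((r2−r1)/C) = asin(4/69) = 3.3234°
wrap1 = π − 2β = 173.3533°
wrap2 = π + 2β = 186.6467°

wrap2=186.65_deg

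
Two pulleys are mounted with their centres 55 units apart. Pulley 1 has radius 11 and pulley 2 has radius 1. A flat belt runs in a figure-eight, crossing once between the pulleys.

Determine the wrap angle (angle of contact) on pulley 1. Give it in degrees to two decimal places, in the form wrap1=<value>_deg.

crossed belt: β = asin((r1+r2)/C) = asin(12/55) = 12.6023°
wrap1 = wrap2 = π + 2β = 205.2045°

wrap1=205.20_deg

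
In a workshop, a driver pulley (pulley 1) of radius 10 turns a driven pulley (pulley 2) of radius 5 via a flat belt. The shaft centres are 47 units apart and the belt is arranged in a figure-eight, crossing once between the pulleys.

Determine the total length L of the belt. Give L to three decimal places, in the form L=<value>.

crossed belt: β = asin((r1+r2)/C) = asin(15/47) = 18.6115°
wrap1 = wrap2 = π + 2β = 217.2229°
tangent length = C·cosβ = 44.5421
L = (r1+r2)·wrap + 2·C·cosβ = 15·3.7913 + 2·44.5421 = 145.9531

L=145.953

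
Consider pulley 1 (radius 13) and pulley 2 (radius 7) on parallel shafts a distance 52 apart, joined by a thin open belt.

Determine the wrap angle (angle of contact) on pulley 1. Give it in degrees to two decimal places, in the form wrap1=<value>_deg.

open belt: β = asin((r2−r1)/C) = asin(-6/52) = -6.6258°
wrap1 = π − 2β = 193.2516°
wrap2 = π + 2β = 166.7484°

wrap1=193.25_deg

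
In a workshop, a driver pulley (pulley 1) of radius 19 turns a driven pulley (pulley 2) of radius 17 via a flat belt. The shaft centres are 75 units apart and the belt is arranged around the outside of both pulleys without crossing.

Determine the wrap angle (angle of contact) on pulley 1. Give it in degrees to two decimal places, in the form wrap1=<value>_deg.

wrap1=183.06_deg

open belt: β = asin((r2−r1)/C) = asin(-2/75) = -1.5281°
wrap1 = π − 2β = 183.0561°
wrap2 = π + 2β = 176.9439°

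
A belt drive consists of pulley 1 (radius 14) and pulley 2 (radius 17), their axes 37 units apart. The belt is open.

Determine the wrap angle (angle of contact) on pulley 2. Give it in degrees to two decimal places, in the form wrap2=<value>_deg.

wrap2=189.30_deg

open belt: β = asin((r2−r1)/C) = asin(3/37) = 4.6507°
wrap1 = π − 2β = 170.6986°
wrap2 = π + 2β = 189.3014°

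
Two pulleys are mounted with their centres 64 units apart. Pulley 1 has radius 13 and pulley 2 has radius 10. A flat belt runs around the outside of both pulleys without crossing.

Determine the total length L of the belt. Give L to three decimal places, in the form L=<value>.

L=200.397

open belt: β = asin((r2−r1)/C) = asin(-3/64) = -2.6867°
wrap1 = π − 2β = 185.3734°
wrap2 = π + 2β = 174.6266°
tangent length = C·cosβ = 63.9296
L = r1·wrap1 + r2·wrap2 + 2·C·cosβ = 13·3.2354 + 10·3.0478 + 2·63.9296 = 200.3973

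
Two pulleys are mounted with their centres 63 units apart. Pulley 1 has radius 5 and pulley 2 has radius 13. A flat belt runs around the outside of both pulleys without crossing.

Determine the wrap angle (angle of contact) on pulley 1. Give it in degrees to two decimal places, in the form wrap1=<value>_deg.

wrap1=165.41_deg

open belt: β = asin((r2−r1)/C) = asin(8/63) = 7.2954°
wrap1 = π − 2β = 165.4093°
wrap2 = π + 2β = 194.5907°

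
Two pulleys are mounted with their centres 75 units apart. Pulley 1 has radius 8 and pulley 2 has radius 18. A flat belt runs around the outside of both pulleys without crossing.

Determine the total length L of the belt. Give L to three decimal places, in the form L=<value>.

L=233.017

open belt: β = asin((r2−r1)/C) = asin(10/75) = 7.6623°
wrap1 = π − 2β = 164.6755°
wrap2 = π + 2β = 195.3245°
tangent length = C·cosβ = 74.3303
L = r1·wrap1 + r2·wrap2 + 2·C·cosβ = 8·2.8741 + 18·3.4091 + 2·74.3303 = 233.0167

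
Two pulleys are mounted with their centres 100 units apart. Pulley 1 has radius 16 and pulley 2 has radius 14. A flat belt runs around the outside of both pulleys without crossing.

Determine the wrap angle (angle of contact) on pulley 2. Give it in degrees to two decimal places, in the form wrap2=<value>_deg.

wrap2=177.71_deg

open belt: β = asin((r2−r1)/C) = asin(-2/100) = -1.1460°
wrap1 = π − 2β = 182.2920°
wrap2 = π + 2β = 177.7080°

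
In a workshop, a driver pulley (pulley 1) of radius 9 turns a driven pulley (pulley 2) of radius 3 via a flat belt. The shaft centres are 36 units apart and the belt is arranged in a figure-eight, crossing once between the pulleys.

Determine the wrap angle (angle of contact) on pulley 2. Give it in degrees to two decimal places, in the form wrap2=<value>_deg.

wrap2=218.94_deg

crossed belt: β = asin((r1+r2)/C) = asin(12/36) = 19.4712°
wrap1 = wrap2 = π + 2β = 218.9424°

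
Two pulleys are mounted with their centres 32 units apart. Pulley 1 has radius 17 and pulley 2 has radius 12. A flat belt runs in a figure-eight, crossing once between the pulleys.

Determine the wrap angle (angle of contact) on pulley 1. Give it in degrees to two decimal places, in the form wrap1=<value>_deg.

wrap1=309.98_deg

crossed belt: β = asin((r1+r2)/C) = asin(29/32) = 64.9922°
wrap1 = wrap2 = π + 2β = 309.9843°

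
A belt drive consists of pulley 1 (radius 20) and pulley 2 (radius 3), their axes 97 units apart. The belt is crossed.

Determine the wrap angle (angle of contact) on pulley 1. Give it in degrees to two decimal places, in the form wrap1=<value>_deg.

crossed belt: β = asin((r1+r2)/C) = asin(23/97) = 13.7162°
wrap1 = wrap2 = π + 2β = 207.4325°

wrap1=207.43_deg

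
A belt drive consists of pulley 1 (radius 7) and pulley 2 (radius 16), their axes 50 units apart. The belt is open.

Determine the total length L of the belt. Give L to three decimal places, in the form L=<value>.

open belt: β = asin((r2−r1)/C) = asin(9/50) = 10.3698°
wrap1 = π − 2β = 159.2605°
wrap2 = π + 2β = 200.7395°
tangent length = C·cosβ = 49.1833
L = r1·wrap1 + r2·wrap2 + 2·C·cosβ = 7·2.7796 + 16·3.5036 + 2·49.1833 = 173.8810

L=173.881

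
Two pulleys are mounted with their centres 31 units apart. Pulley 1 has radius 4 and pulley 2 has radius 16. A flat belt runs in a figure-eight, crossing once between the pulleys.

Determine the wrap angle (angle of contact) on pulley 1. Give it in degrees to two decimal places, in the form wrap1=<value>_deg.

wrap1=260.36_deg

crossed belt: β = asin((r1+r2)/C) = asin(20/31) = 40.1778°
wrap1 = wrap2 = π + 2β = 260.3555°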